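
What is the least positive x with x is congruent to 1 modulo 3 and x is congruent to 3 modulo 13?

16

Since 13·1 ≡ 1 (mod 3), take x = 3 + 13·((1−3)·1 mod 3) = 3 + 13·1 = 16.
Check: 16 mod 3 = 1, 16 mod 13 = 3.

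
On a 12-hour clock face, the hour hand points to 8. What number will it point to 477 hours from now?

5

477 − 39·12 = 9, so 477 ≡ 9 (mod 12).
8 + 9 → 5 on a 12-hour dial.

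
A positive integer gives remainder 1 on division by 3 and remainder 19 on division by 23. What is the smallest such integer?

19

x ≡ 1 (mod 3) gives x ∈ {1, 4, 7, 10, 13, 16, 19}.
The first of these with x mod 23 = 19 is 19.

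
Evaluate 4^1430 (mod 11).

1

Square-and-reduce mod 11: 4^1≡4, 4^2≡5, 4^4≡3, 4^8≡9, 4^16≡4, 4^32≡5, 4^64≡3, 4^128≡9, 4^256≡4, 4^512≡5, 4^1024≡3.
1430 = 2 + 4 + 16 + 128 + 256 + 1024, so 4^1430 ≡ 5·3·4·9·4·3 ≡ 1 (mod 11).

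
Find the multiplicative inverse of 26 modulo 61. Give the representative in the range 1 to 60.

54

26·54 = 1404 = 23·61 + 1, so 26⁻¹ ≡ 54 (mod 61).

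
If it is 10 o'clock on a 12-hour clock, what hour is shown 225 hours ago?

225 = 18·12 + 9, so 225 mod 12 = 9.
10 − 9 → 1 on a 12-hour dial.

1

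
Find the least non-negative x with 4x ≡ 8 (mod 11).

2

The inverse of 4 mod 11 is 3 (since 4·3 = 12 ≡ 1).
So x ≡ 3·8 = 24 ≡ 2 (mod 11).
Check: 4·2 = 8 = 0·11 + 8.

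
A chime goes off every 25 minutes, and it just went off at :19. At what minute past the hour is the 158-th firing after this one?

158·25 = 3950.
3950 mod 60 = 50 (since 65·60 = 3900).
(19 + 50) mod 60 = 9.

9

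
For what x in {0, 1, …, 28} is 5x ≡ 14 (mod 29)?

26

5⁻¹ ≡ 6 (mod 29) because 5·6 = 30 = 1·29 + 1.
Multiplying both sides by 6: x ≡ 6·14 = 84 ≡ 26 (mod 29).
Check: 5·26 = 130 = 4·29 + 14.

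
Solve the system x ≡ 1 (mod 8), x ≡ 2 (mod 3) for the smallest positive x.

x ≡ 2 (mod 3) gives x ∈ {2, 5, 8, 11, 14, 17}.
The first of these with x mod 8 = 1 is 17.

17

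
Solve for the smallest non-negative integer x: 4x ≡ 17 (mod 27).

11

4⁻¹ ≡ 7 (mod 27) because 4·7 = 28 = 1·27 + 1.
So x ≡ 7·17 = 119 ≡ 11 (mod 27).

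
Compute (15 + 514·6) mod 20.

514·6 = 3084.
3084 = 154·20 + 4, so 3084 mod 20 = 4.
(15 + 4) mod 20 = 19.

19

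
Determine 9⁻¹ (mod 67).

9·15 = 135 = 2·67 + 1, so 9⁻¹ ≡ 15 (mod 67).

15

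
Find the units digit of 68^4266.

4

The units digit of 68^n cycles with period 4: 8, 4, 2, 6, …
4266 leaves remainder 2 on division by 4, so 68^4266 ends in 4.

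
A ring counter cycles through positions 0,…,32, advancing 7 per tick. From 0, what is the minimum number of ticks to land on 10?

25

The inverse of 7 mod 33 is 19 (since 7·19 = 133 ≡ 1).
Multiplying both sides by 19: x ≡ 19·10 = 190 ≡ 25 (mod 33).
Check: 7·25 = 175 = 5·33 + 10.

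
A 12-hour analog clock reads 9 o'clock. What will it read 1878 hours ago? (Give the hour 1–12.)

3

Dividing 1878 by 12 gives quotient 156 and remainder 6.
9 − 6 → 3 on a 12-hour dial.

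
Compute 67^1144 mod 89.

1

By repeated squaring mod 89: 67^1≡67, 67^2≡39, 67^4≡8, 67^8≡64, 67^16≡2, 67^32≡4, 67^64≡16, 67^128≡78, 67^256≡32, 67^512≡45, 67^1024≡67.
Since 1144 = 8 + 16 + 32 + 64 + 1024 in binary, 67^1144 ≡ 64·2·4·16·67 ≡ 1 (mod 89).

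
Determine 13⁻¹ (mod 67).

13·31 = 403 = 6·67 + 1, so 13⁻¹ ≡ 31 (mod 67).

31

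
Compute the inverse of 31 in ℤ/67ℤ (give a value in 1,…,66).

31·13 = 403 = 6·67 + 1, so 31⁻¹ ≡ 13 (mod 67).

13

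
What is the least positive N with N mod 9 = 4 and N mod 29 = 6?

x ≡ 4 (mod 9) gives x ∈ {4, 13, 22, 31, 40, 49, 58, 67, …}.
The first of these with x mod 29 = 6 is 238.

238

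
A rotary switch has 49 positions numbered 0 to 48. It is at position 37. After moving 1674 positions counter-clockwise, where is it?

29

1674 = 34·49 + 8, so 1674 mod 49 = 8.
(37 − 8) mod 49 = 29.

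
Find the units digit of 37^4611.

3

The units digit of 37^n cycles with period 4: 7, 9, 3, 1, …
4611 mod 4 = 3, so the last digit matches 7^3 = 3.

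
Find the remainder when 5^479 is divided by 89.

Successive squares of 5 mod 89: 5^1≡5, 5^2≡25, 5^4≡2, 5^8≡4, 5^16≡16, 5^32≡78, 5^64≡32, 5^128≡45, 5^256≡67.
479 = 1 + 2 + 4 + 8 + 16 + 64 + 128 + 256, so 5^479 ≡ 5·25·2·4·16·32·45·67 ≡ 9 (mod 89).

9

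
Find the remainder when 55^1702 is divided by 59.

By repeated squaring mod 59: 55^1≡55, 55^2≡16, 55^4≡20, 55^8≡46, 55^16≡51, 55^32≡5, 55^64≡25, 55^128≡35, 55^256≡45, 55^512≡19, 55^1024≡7.
1702 = 2 + 4 + 32 + 128 + 512 + 1024, so 55^1702 ≡ 16·20·5·35·19·7 ≡ 17 (mod 59).

17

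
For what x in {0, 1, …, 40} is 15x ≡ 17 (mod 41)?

The inverse of 15 mod 41 is 11 (since 15·11 = 165 ≡ 1).
So x ≡ 11·17 = 187 ≡ 23 (mod 41).

23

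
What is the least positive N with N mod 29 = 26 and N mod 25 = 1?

26

x ≡ 1 (mod 25) gives x ∈ {1, 26}.
The first of these with x mod 29 = 26 is 26.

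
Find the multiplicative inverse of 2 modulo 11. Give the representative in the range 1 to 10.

11 = 5·2 + 1
2 = 2·1 + 0
Back-substituting gives 2·6 ≡ 1 (mod 11).

6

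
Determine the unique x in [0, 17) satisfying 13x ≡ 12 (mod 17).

14

13⁻¹ ≡ 4 (mod 17) because 13·4 = 52 = 3·17 + 1.
Multiplying both sides by 4: x ≡ 4·12 = 48 ≡ 14 (mod 17).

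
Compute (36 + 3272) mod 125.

3272 = 26·125 + 22, so 3272 mod 125 = 22.
(36 + 22) mod 125 = 58.

58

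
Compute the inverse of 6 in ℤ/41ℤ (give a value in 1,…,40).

6·7 = 42 = 1·41 + 1, so 6⁻¹ ≡ 7 (mod 41).

7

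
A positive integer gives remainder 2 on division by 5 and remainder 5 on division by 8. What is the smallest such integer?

Since 8·2 ≡ 1 (mod 5), take x = 5 + 8·((2−5)·2 mod 5) = 5 + 8·4 = 37.
Check: 37 mod 5 = 2, 37 mod 8 = 5.

37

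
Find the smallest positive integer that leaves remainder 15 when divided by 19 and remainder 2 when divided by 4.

x ≡ 2 (mod 4) gives x ∈ {2, 6, 10, 14, 18, 22, 26, 30, …}.
The first of these with x mod 19 = 15 is 34.

34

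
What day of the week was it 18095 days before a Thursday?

Thursday

18095 − 2585·7 = 0, so 18095 ≡ 0 (mod 7).
Thursday − 0 days → Thursday.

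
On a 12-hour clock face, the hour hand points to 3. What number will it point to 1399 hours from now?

10

1399 = 116·12 + 7, so 1399 mod 12 = 7.
3 + 7 → 10 on a 12-hour dial.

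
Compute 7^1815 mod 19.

Square-and-reduce mod 19: 7^1≡7, 7^2≡11, 7^4≡7, 7^8≡11, 7^16≡7, 7^32≡11, 7^64≡7, 7^128≡11, 7^256≡7, 7^512≡11, 7^1024≡7.
1815 = 1 + 2 + 4 + 16 + 256 + 512 + 1024, so 7^1815 ≡ 7·11·7·7·7·11·7 ≡ 1 (mod 19).

1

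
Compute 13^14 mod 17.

By repeated squaring mod 17: 13^1≡13, 13^2≡16, 13^4≡1, 13^8≡1.
14 = 2 + 4 + 8, so 13^14 ≡ 16·1·1 ≡ 16 (mod 17).

16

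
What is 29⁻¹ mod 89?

43

89 = 3·29 + 2
29 = 14·2 + 1
2 = 2·1 + 0
Back-substituting gives 29·43 ≡ 1 (mod 89).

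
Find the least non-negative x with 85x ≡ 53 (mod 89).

9

85⁻¹ ≡ 22 (mod 89) because 85·22 = 1870 = 21·89 + 1.
So x ≡ 22·53 = 1166 ≡ 9 (mod 89).
Check: 85·9 = 765 = 8·89 + 53.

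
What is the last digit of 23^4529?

Last digits of 3^n: 3, 9, 7, 1 (period 4).
4529 leaves remainder 1 on division by 4, so 23^4529 ends in 3.

3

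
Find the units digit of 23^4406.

9

The units digit of 23^n cycles with period 4: 3, 9, 7, 1, …
4406 leaves remainder 2 on division by 4, so 23^4406 ends in 9.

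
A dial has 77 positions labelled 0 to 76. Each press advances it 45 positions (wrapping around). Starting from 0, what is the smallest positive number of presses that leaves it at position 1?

12

45·12 = 540 = 7·77 + 1, so 45⁻¹ ≡ 12 (mod 77).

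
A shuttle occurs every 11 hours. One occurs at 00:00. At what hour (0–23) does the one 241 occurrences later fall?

11

241·11 = 2651.
2651 = 110·24 + 11, so 2651 mod 24 = 11.
(0 + 11) mod 24 = 11.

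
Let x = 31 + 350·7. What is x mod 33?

350·7 = 2450.
2450 mod 33 = 8 (since 74·33 = 2442).
(31 + 8) mod 33 = 6.

6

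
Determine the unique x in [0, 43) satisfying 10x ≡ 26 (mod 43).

10⁻¹ ≡ 13 (mod 43) because 10·13 = 130 = 3·43 + 1.
So x ≡ 13·26 = 338 ≡ 37 (mod 43).

37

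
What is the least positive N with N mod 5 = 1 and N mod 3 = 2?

11

x ≡ 2 (mod 3) gives x ∈ {2, 5, 8, 11}.
The first of these with x mod 5 = 1 is 11.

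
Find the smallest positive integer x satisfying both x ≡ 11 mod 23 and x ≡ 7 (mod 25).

57

x ≡ 11 (mod 23) gives x ∈ {11, 34, 57}.
The first of these with x mod 25 = 7 is 57.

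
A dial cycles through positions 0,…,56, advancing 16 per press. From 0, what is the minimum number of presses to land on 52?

16⁻¹ ≡ 25 (mod 57) because 16·25 = 400 = 7·57 + 1.
Multiplying both sides by 25: x ≡ 25·52 = 1300 ≡ 46 (mod 57).

46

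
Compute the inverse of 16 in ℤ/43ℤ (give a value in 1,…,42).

35

16·35 = 560 = 13·43 + 1, so 16⁻¹ ≡ 35 (mod 43).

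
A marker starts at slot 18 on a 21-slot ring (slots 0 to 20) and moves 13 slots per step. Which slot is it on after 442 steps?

10

442·13 = 5746.
5746 mod 21 = 13 (since 273·21 = 5733).
(18 + 13) mod 21 = 10.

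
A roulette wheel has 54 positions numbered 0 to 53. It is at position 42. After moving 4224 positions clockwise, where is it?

Dividing 4224 by 54 gives quotient 78 and remainder 12.
(42 + 12) mod 54 = 0.

0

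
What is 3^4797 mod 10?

3

Powers of 3 mod 10 repeat with period 4: 3, 9, 7, 1.
4797 mod 4 = 1, so the last digit matches 3^1 = 3.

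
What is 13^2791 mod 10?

Last digits of 3^n: 3, 9, 7, 1 (period 4).
2791 mod 4 = 3, so the last digit matches 3^3 = 7.

7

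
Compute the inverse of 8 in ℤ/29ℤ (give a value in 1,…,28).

8·11 = 88 = 3·29 + 1, so 8⁻¹ ≡ 11 (mod 29).

11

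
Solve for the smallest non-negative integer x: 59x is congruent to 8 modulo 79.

The inverse of 59 mod 79 is 75 (since 59·75 = 4425 ≡ 1).
Multiplying both sides by 75: x ≡ 75·8 = 600 ≡ 47 (mod 79).

47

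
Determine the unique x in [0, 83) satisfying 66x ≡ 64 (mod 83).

The inverse of 66 mod 83 is 39 (since 66·39 = 2574 ≡ 1).
Multiplying both sides by 39: x ≡ 39·64 = 2496 ≡ 6 (mod 83).

6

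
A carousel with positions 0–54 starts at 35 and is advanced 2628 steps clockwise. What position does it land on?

23

2628 mod 55 = 43 (since 47·55 = 2585).
(35 + 43) mod 55 = 23.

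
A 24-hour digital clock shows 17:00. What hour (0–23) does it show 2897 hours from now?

10

2897 mod 24 = 17 (since 120·24 = 2880).
(17 + 17) mod 24 = 10.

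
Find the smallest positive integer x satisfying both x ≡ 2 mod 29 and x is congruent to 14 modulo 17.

x ≡ 14 (mod 17) gives x ∈ {14, 31}.
The first of these with x mod 29 = 2 is 31.

31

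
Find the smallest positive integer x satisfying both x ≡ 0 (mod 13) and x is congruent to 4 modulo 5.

Since 5·8 ≡ 1 (mod 13), take x = 4 + 5·((0−4)·8 mod 13) = 4 + 5·7 = 39.
Check: 39 mod 13 = 0, 39 mod 5 = 4.

39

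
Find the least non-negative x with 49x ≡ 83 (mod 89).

The inverse of 49 mod 89 is 20 (since 49·20 = 980 ≡ 1).
Multiplying both sides by 20: x ≡ 20·83 = 1660 ≡ 58 (mod 89).

58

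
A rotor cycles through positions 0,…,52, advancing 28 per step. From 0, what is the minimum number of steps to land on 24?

28⁻¹ ≡ 36 (mod 53) because 28·36 = 1008 = 19·53 + 1.
Multiplying both sides by 36: x ≡ 36·24 = 864 ≡ 16 (mod 53).
Check: 28·16 = 448 = 8·53 + 24.

16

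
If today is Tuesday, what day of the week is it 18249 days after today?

18249 − 2607·7 = 0, so 18249 ≡ 0 (mod 7).
Tuesday + 0 days → Tuesday.

Tuesday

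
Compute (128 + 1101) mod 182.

137

1101 mod 182 = 9 (since 6·182 = 1092).
(128 + 9) mod 182 = 137.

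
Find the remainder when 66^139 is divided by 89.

62

Successive squares of 66 mod 89: 66^1≡66, 66^2≡84, 66^4≡25, 66^8≡2, 66^16≡4, 66^32≡16, 66^64≡78, 66^128≡32.
Since 139 = 1 + 2 + 8 + 128 in binary, 66^139 ≡ 66·84·2·32 ≡ 62 (mod 89).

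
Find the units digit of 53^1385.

The units digit of 53^n cycles with period 4: 3, 9, 7, 1, …
1385 mod 4 = 1, so the last digit matches 3^1 = 3.

3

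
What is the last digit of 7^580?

1

The units digit of 7^n cycles with period 4: 7, 9, 3, 1, …
580 mod 4 = 0, so the last digit matches 7^4 = 1.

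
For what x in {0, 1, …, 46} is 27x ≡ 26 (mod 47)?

41

The inverse of 27 mod 47 is 7 (since 27·7 = 189 ≡ 1).
Multiplying both sides by 7: x ≡ 7·26 = 182 ≡ 41 (mod 47).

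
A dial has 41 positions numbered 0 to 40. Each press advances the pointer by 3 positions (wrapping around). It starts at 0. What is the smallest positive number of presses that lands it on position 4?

The inverse of 3 mod 41 is 14 (since 3·14 = 42 ≡ 1).
Multiplying both sides by 14: x ≡ 14·4 = 56 ≡ 15 (mod 41).
Check: 3·15 = 45 = 1·41 + 4.

15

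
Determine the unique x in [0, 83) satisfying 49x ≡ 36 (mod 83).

The inverse of 49 mod 83 is 61 (since 49·61 = 2989 ≡ 1).
Multiplying both sides by 61: x ≡ 61·36 = 2196 ≡ 38 (mod 83).
Check: 49·38 = 1862 = 22·83 + 36.

38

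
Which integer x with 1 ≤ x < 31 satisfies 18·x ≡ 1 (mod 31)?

18·19 = 342 = 11·31 + 1, so 18⁻¹ ≡ 19 (mod 31).

19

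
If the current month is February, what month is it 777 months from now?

777 − 64·12 = 9, so 777 ≡ 9 (mod 12).
February + 9 months → November.

November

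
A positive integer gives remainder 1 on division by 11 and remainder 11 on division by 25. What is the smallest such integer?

Since 25·4 ≡ 1 (mod 11), take x = 11 + 25·((1−11)·4 mod 11) = 11 + 25·4 = 111.
Check: 111 mod 11 = 1, 111 mod 25 = 11.

111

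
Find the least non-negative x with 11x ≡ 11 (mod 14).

11⁻¹ ≡ 9 (mod 14) because 11·9 = 99 = 7·14 + 1.
So x ≡ 9·11 = 99 ≡ 1 (mod 14).

1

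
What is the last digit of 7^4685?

7

Last digits of 7^n: 7, 9, 3, 1 (period 4).
4685 mod 4 = 1, so the last digit matches 7^1 = 7.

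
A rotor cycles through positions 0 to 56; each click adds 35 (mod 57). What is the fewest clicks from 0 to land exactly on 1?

35·44 = 1540 = 27·57 + 1, so 35⁻¹ ≡ 44 (mod 57).

44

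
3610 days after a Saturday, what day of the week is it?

Thursday

3610 = 515·7 + 5, so 3610 mod 7 = 5.
Saturday + 5 days → Thursday.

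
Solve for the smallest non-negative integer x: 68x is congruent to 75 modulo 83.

68⁻¹ ≡ 11 (mod 83) because 68·11 = 748 = 9·83 + 1.
Multiplying both sides by 11: x ≡ 11·75 = 825 ≡ 78 (mod 83).
Check: 68·78 = 5304 = 63·83 + 75.

78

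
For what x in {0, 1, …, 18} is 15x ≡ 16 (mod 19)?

15

The inverse of 15 mod 19 is 14 (since 15·14 = 210 ≡ 1).
So x ≡ 14·16 = 224 ≡ 15 (mod 19).
Check: 15·15 = 225 = 11·19 + 16.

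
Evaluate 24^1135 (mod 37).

13

Successive squares of 24 mod 37: 24^1≡24, 24^2≡21, 24^4≡34, 24^8≡9, 24^16≡7, 24^32≡12, 24^64≡33, 24^128≡16, 24^256≡34, 24^512≡9, 24^1024≡7.
1135 = 1 + 2 + 4 + 8 + 32 + 64 + 1024, so 24^1135 ≡ 24·21·34·9·12·33·7 ≡ 13 (mod 37).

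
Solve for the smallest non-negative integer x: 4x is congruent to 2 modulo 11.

4⁻¹ ≡ 3 (mod 11) because 4·3 = 12 = 1·11 + 1.
So x ≡ 3·2 = 6 ≡ 6 (mod 11).

6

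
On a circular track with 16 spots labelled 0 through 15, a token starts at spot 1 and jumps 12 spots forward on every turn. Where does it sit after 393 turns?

13

393·12 = 4716.
Dividing 4716 by 16 gives quotient 294 and remainder 12.
(1 + 12) mod 16 = 13.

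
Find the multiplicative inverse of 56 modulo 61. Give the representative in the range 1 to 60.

61 = 1·56 + 5
56 = 11·5 + 1
5 = 5·1 + 0
Back-substituting gives 56·12 ≡ 1 (mod 61).

12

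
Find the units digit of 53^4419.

Last digits of 3^n: 3, 9, 7, 1 (period 4).
4419 mod 4 = 3, so the last digit matches 3^3 = 7.

7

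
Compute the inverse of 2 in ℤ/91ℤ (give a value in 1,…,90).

46

91 = 45·2 + 1
2 = 2·1 + 0
Back-substituting gives 2·46 ≡ 1 (mod 91).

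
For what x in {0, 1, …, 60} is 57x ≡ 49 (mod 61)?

3

57⁻¹ ≡ 15 (mod 61) because 57·15 = 855 = 14·61 + 1.
Multiplying both sides by 15: x ≡ 15·49 = 735 ≡ 3 (mod 61).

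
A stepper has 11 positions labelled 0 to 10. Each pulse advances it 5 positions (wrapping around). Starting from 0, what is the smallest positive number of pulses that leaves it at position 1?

9

5·9 = 45 = 4·11 + 1, so 5⁻¹ ≡ 9 (mod 11).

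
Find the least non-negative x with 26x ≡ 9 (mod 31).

The inverse of 26 mod 31 is 6 (since 26·6 = 156 ≡ 1).
Multiplying both sides by 6: x ≡ 6·9 = 54 ≡ 23 (mod 31).
Check: 26·23 = 598 = 19·31 + 9.

23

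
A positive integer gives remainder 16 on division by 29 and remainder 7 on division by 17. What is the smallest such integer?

364

Since 17·12 ≡ 1 (mod 29), take x = 7 + 17·((16−7)·12 mod 29) = 7 + 17·21 = 364.
Check: 364 mod 29 = 16, 364 mod 17 = 7.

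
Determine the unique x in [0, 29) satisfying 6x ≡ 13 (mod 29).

6⁻¹ ≡ 5 (mod 29) because 6·5 = 30 = 1·29 + 1.
So x ≡ 5·13 = 65 ≡ 7 (mod 29).

7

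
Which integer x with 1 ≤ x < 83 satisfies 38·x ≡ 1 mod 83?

83 = 2·38 + 7
38 = 5·7 + 3
7 = 2·3 + 1
3 = 3·1 + 0
Back-substituting gives 38·59 ≡ 1 (mod 83).

59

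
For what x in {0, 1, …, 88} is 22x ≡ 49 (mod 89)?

22⁻¹ ≡ 85 (mod 89) because 22·85 = 1870 = 21·89 + 1.
So x ≡ 85·49 = 4165 ≡ 71 (mod 89).

71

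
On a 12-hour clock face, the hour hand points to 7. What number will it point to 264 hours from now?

264 − 22·12 = 0, so 264 ≡ 0 (mod 12).
7 + 0 → 7 on a 12-hour dial.

7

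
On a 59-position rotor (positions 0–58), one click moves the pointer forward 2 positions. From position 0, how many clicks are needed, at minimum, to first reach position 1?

30

59 = 29·2 + 1
2 = 2·1 + 0
Back-substituting gives 2·30 ≡ 1 (mod 59).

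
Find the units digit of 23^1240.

The units digit of 23^n cycles with period 4: 3, 9, 7, 1, …
1240 leaves remainder 0 on division by 4, so 23^1240 ends in 1.

1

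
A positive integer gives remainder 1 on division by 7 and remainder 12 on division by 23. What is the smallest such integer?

127

x ≡ 1 (mod 7) gives x ∈ {1, 8, 15, 22, 29, 36, 43, 50, …}.
The first of these with x mod 23 = 12 is 127.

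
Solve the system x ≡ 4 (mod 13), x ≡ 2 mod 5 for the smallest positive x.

17

x ≡ 2 (mod 5) gives x ∈ {2, 7, 12, 17}.
The first of these with x mod 13 = 4 is 17.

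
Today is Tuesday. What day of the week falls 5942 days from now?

Monday

5942 = 848·7 + 6, so 5942 mod 7 = 6.
Tuesday + 6 days → Monday.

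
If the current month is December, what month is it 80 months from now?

August

Dividing 80 by 12 gives quotient 6 and remainder 8.
December + 8 months → August.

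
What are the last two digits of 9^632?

Square-and-reduce mod 100: 9^1≡9, 9^2≡81, 9^4≡61, 9^8≡21, 9^16≡41, 9^32≡81, 9^64≡61, 9^128≡21, 9^256≡41, 9^512≡81.
Since 632 = 8 + 16 + 32 + 64 + 512 in binary, 9^632 ≡ 21·41·81·61·81 ≡ 81 (mod 100).

81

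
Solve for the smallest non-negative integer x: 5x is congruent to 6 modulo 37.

The inverse of 5 mod 37 is 15 (since 5·15 = 75 ≡ 1).
Multiplying both sides by 15: x ≡ 15·6 = 90 ≡ 16 (mod 37).

16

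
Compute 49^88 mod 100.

Successive squares of 49 mod 100: 49^1≡49, 49^2≡1, 49^4≡1, 49^8≡1, 49^16≡1, 49^32≡1, 49^64≡1.
88 = 8 + 16 + 64, so 49^88 ≡ 1·1·1 ≡ 1 (mod 100).

1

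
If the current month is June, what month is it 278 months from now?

Dividing 278 by 12 gives quotient 23 and remainder 2.
June + 2 months → August.

August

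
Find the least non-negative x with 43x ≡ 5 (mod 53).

26

43⁻¹ ≡ 37 (mod 53) because 43·37 = 1591 = 30·53 + 1.
Multiplying both sides by 37: x ≡ 37·5 = 185 ≡ 26 (mod 53).
Check: 43·26 = 1118 = 21·53 + 5.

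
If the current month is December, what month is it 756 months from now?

December

756 = 63·12 + 0, so 756 mod 12 = 0.
December + 0 months → December.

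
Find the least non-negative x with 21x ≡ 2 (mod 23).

21⁻¹ ≡ 11 (mod 23) because 21·11 = 231 = 10·23 + 1.
Multiplying both sides by 11: x ≡ 11·2 = 22 ≡ 22 (mod 23).

22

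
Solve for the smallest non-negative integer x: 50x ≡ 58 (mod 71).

The inverse of 50 mod 71 is 27 (since 50·27 = 1350 ≡ 1).
So x ≡ 27·58 = 1566 ≡ 4 (mod 71).

4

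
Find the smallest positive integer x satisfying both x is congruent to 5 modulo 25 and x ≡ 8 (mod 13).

x ≡ 8 (mod 13) gives x ∈ {8, 21, 34, 47, 60, 73, 86, 99, …}.
The first of these with x mod 25 = 5 is 255.

255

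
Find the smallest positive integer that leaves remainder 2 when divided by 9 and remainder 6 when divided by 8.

38

x ≡ 6 (mod 8) gives x ∈ {6, 14, 22, 30, 38}.
The first of these with x mod 9 = 2 is 38.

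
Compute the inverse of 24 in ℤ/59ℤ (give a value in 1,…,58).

24·32 = 768 = 13·59 + 1, so 24⁻¹ ≡ 32 (mod 59).

32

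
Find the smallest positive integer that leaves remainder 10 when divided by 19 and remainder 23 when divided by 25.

x ≡ 10 (mod 19) gives x ∈ {10, 29, 48}.
The first of these with x mod 25 = 23 is 48.

48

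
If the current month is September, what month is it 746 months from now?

November

746 − 62·12 = 2, so 746 ≡ 2 (mod 12).
September + 2 months → November.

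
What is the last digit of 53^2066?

9

Powers of 3 mod 10 repeat with period 4: 3, 9, 7, 1.
2066 mod 4 = 2, so the last digit matches 3^2 = 9.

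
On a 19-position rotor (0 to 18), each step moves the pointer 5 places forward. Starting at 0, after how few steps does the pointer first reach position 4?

16

5⁻¹ ≡ 4 (mod 19) because 5·4 = 20 = 1·19 + 1.
So x ≡ 4·4 = 16 ≡ 16 (mod 19).
Check: 5·16 = 80 = 4·19 + 4.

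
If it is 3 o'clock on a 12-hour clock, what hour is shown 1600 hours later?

1600 mod 12 = 4 (since 133·12 = 1596).
3 + 4 → 7 on a 12-hour dial.

7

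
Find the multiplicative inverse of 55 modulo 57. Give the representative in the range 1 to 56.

55·28 = 1540 = 27·57 + 1, so 55⁻¹ ≡ 28 (mod 57).

28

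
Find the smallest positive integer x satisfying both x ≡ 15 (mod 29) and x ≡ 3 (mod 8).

Since 8·11 ≡ 1 (mod 29), take x = 3 + 8·((15−3)·11 mod 29) = 3 + 8·16 = 131.
Check: 131 mod 29 = 15, 131 mod 8 = 3.

131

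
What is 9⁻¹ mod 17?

17 = 1·9 + 8
9 = 1·8 + 1
8 = 8·1 + 0
Back-substituting gives 9·2 ≡ 1 (mod 17).

2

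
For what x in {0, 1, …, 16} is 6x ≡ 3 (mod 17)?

9

The inverse of 6 mod 17 is 3 (since 6·3 = 18 ≡ 1).
So x ≡ 3·3 = 9 ≡ 9 (mod 17).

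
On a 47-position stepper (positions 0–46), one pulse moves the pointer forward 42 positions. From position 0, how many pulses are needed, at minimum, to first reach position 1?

28

42·28 = 1176 = 25·47 + 1, so 42⁻¹ ≡ 28 (mod 47).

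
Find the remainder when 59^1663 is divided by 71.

56

Successive squares of 59 mod 71: 59^1≡59, 59^2≡2, 59^4≡4, 59^8≡16, 59^16≡43, 59^32≡3, 59^64≡9, 59^128≡10, 59^256≡29, 59^512≡60, 59^1024≡50.
1663 = 1 + 2 + 4 + 8 + 16 + 32 + 64 + 512 + 1024, so 59^1663 ≡ 59·2·4·16·43·3·9·60·50 ≡ 56 (mod 71).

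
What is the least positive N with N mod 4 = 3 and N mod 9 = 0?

Since 9·1 ≡ 1 (mod 4), take x = 0 + 9·((3−0)·1 mod 4) = 0 + 9·3 = 27.
Check: 27 mod 4 = 3, 27 mod 9 = 0.

27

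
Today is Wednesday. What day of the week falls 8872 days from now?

Dividing 8872 by 7 gives quotient 1267 and remainder 3.
Wednesday + 3 days → Saturday.

Saturday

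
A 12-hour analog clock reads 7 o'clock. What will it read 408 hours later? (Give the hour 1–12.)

408 mod 12 = 0 (since 34·12 = 408).
7 + 0 → 7 on a 12-hour dial.

7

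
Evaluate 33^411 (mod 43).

22

By repeated squaring mod 43: 33^1≡33, 33^2≡14, 33^4≡24, 33^8≡17, 33^16≡31, 33^32≡15, 33^64≡10, 33^128≡14, 33^256≡24.
411 = 1 + 2 + 8 + 16 + 128 + 256, so 33^411 ≡ 33·14·17·31·14·24 ≡ 22 (mod 43).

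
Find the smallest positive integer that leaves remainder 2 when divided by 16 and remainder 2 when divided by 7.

x ≡ 2 (mod 7) gives x ∈ {2}.
The first of these with x mod 16 = 2 is 2.

2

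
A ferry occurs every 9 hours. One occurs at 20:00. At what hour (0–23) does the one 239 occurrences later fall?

11

239·9 = 2151.
2151 = 89·24 + 15, so 2151 mod 24 = 15.
(20 + 15) mod 24 = 11.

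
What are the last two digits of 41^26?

41

Successive squares of 41 mod 100: 41^1≡41, 41^2≡81, 41^4≡61, 41^8≡21, 41^16≡41.
26 = 2 + 8 + 16, so 41^26 ≡ 81·21·41 ≡ 41 (mod 100).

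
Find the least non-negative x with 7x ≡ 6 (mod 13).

12

The inverse of 7 mod 13 is 2 (since 7·2 = 14 ≡ 1).
So x ≡ 2·6 = 12 ≡ 12 (mod 13).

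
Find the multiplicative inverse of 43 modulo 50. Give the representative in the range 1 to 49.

7

43·7 = 301 = 6·50 + 1, so 43⁻¹ ≡ 7 (mod 50).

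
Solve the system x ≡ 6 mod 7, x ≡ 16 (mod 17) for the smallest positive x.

x ≡ 6 (mod 7) gives x ∈ {6, 13, 20, 27, 34, 41, 48, 55, …}.
The first of these with x mod 17 = 16 is 118.

118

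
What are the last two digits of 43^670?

Successive squares of 43 mod 100: 43^1≡43, 43^2≡49, 43^4≡1, 43^8≡1, 43^16≡1, 43^32≡1, 43^64≡1, 43^128≡1, 43^256≡1, 43^512≡1.
Since 670 = 2 + 4 + 8 + 16 + 128 + 512 in binary, 43^670 ≡ 49·1·1·1·1·1 ≡ 49 (mod 100).

49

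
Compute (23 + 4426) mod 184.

4426 = 24·184 + 10, so 4426 mod 184 = 10.
(23 + 10) mod 184 = 33.

33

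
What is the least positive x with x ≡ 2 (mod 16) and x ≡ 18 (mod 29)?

x ≡ 2 (mod 16) gives x ∈ {2, 18}.
The first of these with x mod 29 = 18 is 18.

18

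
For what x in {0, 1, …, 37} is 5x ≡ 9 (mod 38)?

The inverse of 5 mod 38 is 23 (since 5·23 = 115 ≡ 1).
Multiplying both sides by 23: x ≡ 23·9 = 207 ≡ 17 (mod 38).

17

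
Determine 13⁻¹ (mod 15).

13·7 = 91 = 6·15 + 1, so 13⁻¹ ≡ 7 (mod 15).

7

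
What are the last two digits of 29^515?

Square-and-reduce mod 100: 29^1≡29, 29^2≡41, 29^4≡81, 29^8≡61, 29^16≡21, 29^32≡41, 29^64≡81, 29^128≡61, 29^256≡21, 29^512≡41.
Since 515 = 1 + 2 + 512 in binary, 29^515 ≡ 29·41·41 ≡ 49 (mod 100).

49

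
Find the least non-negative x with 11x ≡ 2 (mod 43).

8

The inverse of 11 mod 43 is 4 (since 11·4 = 44 ≡ 1).
Multiplying both sides by 4: x ≡ 4·2 = 8 ≡ 8 (mod 43).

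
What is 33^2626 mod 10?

Last digits of 3^n: 3, 9, 7, 1 (period 4).
2626 leaves remainder 2 on division by 4, so 33^2626 ends in 9.

9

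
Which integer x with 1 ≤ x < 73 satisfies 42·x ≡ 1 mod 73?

40

42·40 = 1680 = 23·73 + 1, so 42⁻¹ ≡ 40 (mod 73).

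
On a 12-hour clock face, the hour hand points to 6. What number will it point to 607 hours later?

1

607 mod 12 = 7 (since 50·12 = 600).
6 + 7 → 1 on a 12-hour dial.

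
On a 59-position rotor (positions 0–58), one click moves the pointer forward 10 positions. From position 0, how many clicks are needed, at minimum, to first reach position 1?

6

10·6 = 60 = 1·59 + 1, so 10⁻¹ ≡ 6 (mod 59).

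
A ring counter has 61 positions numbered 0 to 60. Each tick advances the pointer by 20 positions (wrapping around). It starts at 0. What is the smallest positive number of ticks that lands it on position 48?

39

20⁻¹ ≡ 58 (mod 61) because 20·58 = 1160 = 19·61 + 1.
Multiplying both sides by 58: x ≡ 58·48 = 2784 ≡ 39 (mod 61).
Check: 20·39 = 780 = 12·61 + 48.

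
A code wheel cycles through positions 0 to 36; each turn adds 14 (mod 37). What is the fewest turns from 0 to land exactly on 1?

8

37 = 2·14 + 9
14 = 1·9 + 5
9 = 1·5 + 4
5 = 1·4 + 1
4 = 4·1 + 0
Back-substituting gives 14·8 ≡ 1 (mod 37).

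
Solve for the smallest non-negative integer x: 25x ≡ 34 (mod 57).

31

25⁻¹ ≡ 16 (mod 57) because 25·16 = 400 = 7·57 + 1.
So x ≡ 16·34 = 544 ≡ 31 (mod 57).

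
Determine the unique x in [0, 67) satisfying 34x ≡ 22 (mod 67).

The inverse of 34 mod 67 is 2 (since 34·2 = 68 ≡ 1).
So x ≡ 2·22 = 44 ≡ 44 (mod 67).

44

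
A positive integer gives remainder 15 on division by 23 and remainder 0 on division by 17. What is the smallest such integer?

153

x ≡ 0 (mod 17) gives x ∈ {0, 17, 34, 51, 68, 85, 102, 119, …}.
The first of these with x mod 23 = 15 is 153.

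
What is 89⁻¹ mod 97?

12

89·12 = 1068 = 11·97 + 1, so 89⁻¹ ≡ 12 (mod 97).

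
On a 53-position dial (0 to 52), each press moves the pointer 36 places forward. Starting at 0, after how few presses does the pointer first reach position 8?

12

36⁻¹ ≡ 28 (mod 53) because 36·28 = 1008 = 19·53 + 1.
Multiplying both sides by 28: x ≡ 28·8 = 224 ≡ 12 (mod 53).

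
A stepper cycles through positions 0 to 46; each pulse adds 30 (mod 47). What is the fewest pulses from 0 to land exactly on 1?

11

30·11 = 330 = 7·47 + 1, so 30⁻¹ ≡ 11 (mod 47).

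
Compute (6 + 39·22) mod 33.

6

39·22 = 858.
858 mod 33 = 0 (since 26·33 = 858).
(6 + 0) mod 33 = 6.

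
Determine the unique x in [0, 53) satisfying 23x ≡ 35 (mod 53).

The inverse of 23 mod 53 is 30 (since 23·30 = 690 ≡ 1).
So x ≡ 30·35 = 1050 ≡ 43 (mod 53).

43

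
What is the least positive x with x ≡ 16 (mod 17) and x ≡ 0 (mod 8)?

Since 8·15 ≡ 1 (mod 17), take x = 0 + 8·((16−0)·15 mod 17) = 0 + 8·2 = 16.
Check: 16 mod 17 = 16, 16 mod 8 = 0.

16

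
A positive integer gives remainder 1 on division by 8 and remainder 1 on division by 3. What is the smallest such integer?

1

x ≡ 1 (mod 3) gives x ∈ {1}.
The first of these with x mod 8 = 1 is 1.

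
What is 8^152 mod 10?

6

Last digits of 8^n: 8, 4, 2, 6 (period 4).
152 mod 4 = 0, so the last digit matches 8^4 = 6.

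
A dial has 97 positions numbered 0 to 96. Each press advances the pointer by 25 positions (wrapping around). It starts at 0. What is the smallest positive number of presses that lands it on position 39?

52

The inverse of 25 mod 97 is 66 (since 25·66 = 1650 ≡ 1).
Multiplying both sides by 66: x ≡ 66·39 = 2574 ≡ 52 (mod 97).
Check: 25·52 = 1300 = 13·97 + 39.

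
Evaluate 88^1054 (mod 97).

6

Successive squares of 88 mod 97: 88^1≡88, 88^2≡81, 88^4≡62, 88^8≡61, 88^16≡35, 88^32≡61, 88^64≡35, 88^128≡61, 88^256≡35, 88^512≡61, 88^1024≡35.
Since 1054 = 2 + 4 + 8 + 16 + 1024 in binary, 88^1054 ≡ 81·62·61·35·35 ≡ 6 (mod 97).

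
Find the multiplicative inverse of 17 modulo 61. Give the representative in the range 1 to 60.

61 = 3·17 + 10
17 = 1·10 + 7
10 = 1·7 + 3
7 = 2·3 + 1
3 = 3·1 + 0
Back-substituting gives 17·18 ≡ 1 (mod 61).

18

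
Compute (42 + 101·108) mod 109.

101·108 = 10908.
10908 = 100·109 + 8, so 10908 mod 109 = 8.
(42 + 8) mod 109 = 50.

50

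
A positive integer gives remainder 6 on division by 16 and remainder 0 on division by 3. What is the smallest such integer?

6

Since 3·11 ≡ 1 (mod 16), take x = 0 + 3·((6−0)·11 mod 16) = 0 + 3·2 = 6.
Check: 6 mod 16 = 6, 6 mod 3 = 0.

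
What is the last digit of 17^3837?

7

Powers of 7 mod 10 repeat with period 4: 7, 9, 3, 1.
3837 leaves remainder 1 on division by 4, so 17^3837 ends in 7.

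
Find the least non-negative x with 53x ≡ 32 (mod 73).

53⁻¹ ≡ 62 (mod 73) because 53·62 = 3286 = 45·73 + 1.
So x ≡ 62·32 = 1984 ≡ 13 (mod 73).
Check: 53·13 = 689 = 9·73 + 32.

13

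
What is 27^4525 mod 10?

Last digits of 7^n: 7, 9, 3, 1 (period 4).
4525 leaves remainder 1 on division by 4, so 27^4525 ends in 7.

7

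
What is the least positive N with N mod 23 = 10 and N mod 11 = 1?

56

Since 11·21 ≡ 1 (mod 23), take x = 1 + 11·((10−1)·21 mod 23) = 1 + 11·5 = 56.
Check: 56 mod 23 = 10, 56 mod 11 = 1.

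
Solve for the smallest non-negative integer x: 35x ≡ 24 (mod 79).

21

The inverse of 35 mod 79 is 70 (since 35·70 = 2450 ≡ 1).
Multiplying both sides by 70: x ≡ 70·24 = 1680 ≡ 21 (mod 79).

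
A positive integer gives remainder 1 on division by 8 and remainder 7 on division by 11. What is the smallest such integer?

x ≡ 1 (mod 8) gives x ∈ {1, 9, 17, 25, 33, 41, 49, 57, …}.
The first of these with x mod 11 = 7 is 73.

73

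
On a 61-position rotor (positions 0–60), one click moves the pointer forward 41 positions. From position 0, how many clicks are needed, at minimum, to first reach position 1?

3

61 = 1·41 + 20
41 = 2·20 + 1
20 = 20·1 + 0
Back-substituting gives 41·3 ≡ 1 (mod 61).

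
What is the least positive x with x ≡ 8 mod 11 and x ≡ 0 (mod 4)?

8

x ≡ 0 (mod 4) gives x ∈ {0, 4, 8}.
The first of these with x mod 11 = 8 is 8.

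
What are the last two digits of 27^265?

Successive squares of 27 mod 100: 27^1≡27, 27^2≡29, 27^4≡41, 27^8≡81, 27^16≡61, 27^32≡21, 27^64≡41, 27^128≡81, 27^256≡61.
Since 265 = 1 + 8 + 256 in binary, 27^265 ≡ 27·81·61 ≡ 7 (mod 100).

07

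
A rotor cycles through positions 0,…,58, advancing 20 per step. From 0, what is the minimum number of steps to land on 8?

The inverse of 20 mod 59 is 3 (since 20·3 = 60 ≡ 1).
So x ≡ 3·8 = 24 ≡ 24 (mod 59).
Check: 20·24 = 480 = 8·59 + 8.

24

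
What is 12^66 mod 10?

4

Powers of 2 mod 10 repeat with period 4: 2, 4, 8, 6.
66 mod 4 = 2, so the last digit matches 2^2 = 4.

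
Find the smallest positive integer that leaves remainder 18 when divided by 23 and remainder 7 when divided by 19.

Since 19·17 ≡ 1 (mod 23), take x = 7 + 19·((18−7)·17 mod 23) = 7 + 19·3 = 64.
Check: 64 mod 23 = 18, 64 mod 19 = 7.

64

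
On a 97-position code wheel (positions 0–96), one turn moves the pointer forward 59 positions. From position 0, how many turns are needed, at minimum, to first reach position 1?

59·74 = 4366 = 45·97 + 1, so 59⁻¹ ≡ 74 (mod 97).

74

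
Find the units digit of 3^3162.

Powers of 3 mod 10 repeat with period 4: 3, 9, 7, 1.
3162 mod 4 = 2, so the last digit matches 3^2 = 9.

9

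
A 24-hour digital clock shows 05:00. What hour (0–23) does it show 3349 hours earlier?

Dividing 3349 by 24 gives quotient 139 and remainder 13.
(5 − 13) mod 24 = 16.

16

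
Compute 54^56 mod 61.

25

By repeated squaring mod 61: 54^1≡54, 54^2≡49, 54^4≡22, 54^8≡57, 54^16≡16, 54^32≡12.
Since 56 = 8 + 16 + 32 in binary, 54^56 ≡ 57·16·12 ≡ 25 (mod 61).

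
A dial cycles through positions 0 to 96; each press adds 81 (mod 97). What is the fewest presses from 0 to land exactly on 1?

81·6 = 486 = 5·97 + 1, so 81⁻¹ ≡ 6 (mod 97).

6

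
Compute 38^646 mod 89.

Successive squares of 38 mod 89: 38^1≡38, 38^2≡20, 38^4≡44, 38^8≡67, 38^16≡39, 38^32≡8, 38^64≡64, 38^128≡2, 38^256≡4, 38^512≡16.
Since 646 = 2 + 4 + 128 + 512 in binary, 38^646 ≡ 20·44·2·16 ≡ 36 (mod 89).

36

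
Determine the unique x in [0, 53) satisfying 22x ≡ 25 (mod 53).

22⁻¹ ≡ 41 (mod 53) because 22·41 = 902 = 17·53 + 1.
Multiplying both sides by 41: x ≡ 41·25 = 1025 ≡ 18 (mod 53).
Check: 22·18 = 396 = 7·53 + 25.

18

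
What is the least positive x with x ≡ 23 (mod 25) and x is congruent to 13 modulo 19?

Since 19·4 ≡ 1 (mod 25), take x = 13 + 19·((23−13)·4 mod 25) = 13 + 19·15 = 298.
Check: 298 mod 25 = 23, 298 mod 19 = 13.

298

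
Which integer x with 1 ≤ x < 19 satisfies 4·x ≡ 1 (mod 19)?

5

19 = 4·4 + 3
4 = 1·3 + 1
3 = 3·1 + 0
Back-substituting gives 4·5 ≡ 1 (mod 19).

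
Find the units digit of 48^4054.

4

Powers of 8 mod 10 repeat with period 4: 8, 4, 2, 6.
4054 leaves remainder 2 on division by 4, so 48^4054 ends in 4.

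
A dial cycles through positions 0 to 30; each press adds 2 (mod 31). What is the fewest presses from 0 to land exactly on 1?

16

2·16 = 32 = 1·31 + 1, so 2⁻¹ ≡ 16 (mod 31).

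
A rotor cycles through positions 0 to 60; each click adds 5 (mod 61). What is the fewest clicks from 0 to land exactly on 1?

49

5·49 = 245 = 4·61 + 1, so 5⁻¹ ≡ 49 (mod 61).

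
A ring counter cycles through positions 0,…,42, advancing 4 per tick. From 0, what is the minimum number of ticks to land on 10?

24

The inverse of 4 mod 43 is 11 (since 4·11 = 44 ≡ 1).
Multiplying both sides by 11: x ≡ 11·10 = 110 ≡ 24 (mod 43).
Check: 4·24 = 96 = 2·43 + 10.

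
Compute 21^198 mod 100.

By repeated squaring mod 100: 21^1≡21, 21^2≡41, 21^4≡81, 21^8≡61, 21^16≡21, 21^32≡41, 21^64≡81, 21^128≡61.
198 = 2 + 4 + 64 + 128, so 21^198 ≡ 41·81·81·61 ≡ 61 (mod 100).

61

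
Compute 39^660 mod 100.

Square-and-reduce mod 100: 39^1≡39, 39^2≡21, 39^4≡41, 39^8≡81, 39^16≡61, 39^32≡21, 39^64≡41, 39^128≡81, 39^256≡61, 39^512≡21.
660 = 4 + 16 + 128 + 512, so 39^660 ≡ 41·61·81·21 ≡ 1 (mod 100).

1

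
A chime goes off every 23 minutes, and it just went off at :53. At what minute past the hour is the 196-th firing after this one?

1

196·23 = 4508.
4508 − 75·60 = 8, so 4508 ≡ 8 (mod 60).
(53 + 8) mod 60 = 1.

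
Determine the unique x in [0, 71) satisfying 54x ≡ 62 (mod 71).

54⁻¹ ≡ 25 (mod 71) because 54·25 = 1350 = 19·71 + 1.
So x ≡ 25·62 = 1550 ≡ 59 (mod 71).
Check: 54·59 = 3186 = 44·71 + 62.

59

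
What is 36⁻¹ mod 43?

6

43 = 1·36 + 7
36 = 5·7 + 1
7 = 7·1 + 0
Back-substituting gives 36·6 ≡ 1 (mod 43).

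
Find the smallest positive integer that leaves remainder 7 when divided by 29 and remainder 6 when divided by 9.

123

Since 9·13 ≡ 1 (mod 29), take x = 6 + 9·((7−6)·13 mod 29) = 6 + 9·13 = 123.
Check: 123 mod 29 = 7, 123 mod 9 = 6.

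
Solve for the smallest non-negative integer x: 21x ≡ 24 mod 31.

21⁻¹ ≡ 3 (mod 31) because 21·3 = 63 = 2·31 + 1.
So x ≡ 3·24 = 72 ≡ 10 (mod 31).

10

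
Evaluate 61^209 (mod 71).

7

Square-and-reduce mod 71: 61^1≡61, 61^2≡29, 61^4≡60, 61^8≡50, 61^16≡15, 61^32≡12, 61^64≡2, 61^128≡4.
209 = 1 + 16 + 64 + 128, so 61^209 ≡ 61·15·2·4 ≡ 7 (mod 71).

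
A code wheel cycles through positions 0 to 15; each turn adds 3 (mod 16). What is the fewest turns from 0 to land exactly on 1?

16 = 5·3 + 1
3 = 3·1 + 0
Back-substituting gives 3·11 ≡ 1 (mod 16).

11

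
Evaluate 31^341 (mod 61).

54

By repeated squaring mod 61: 31^1≡31, 31^2≡46, 31^4≡42, 31^8≡56, 31^16≡25, 31^32≡15, 31^64≡42, 31^128≡56, 31^256≡25.
341 = 1 + 4 + 16 + 64 + 256, so 31^341 ≡ 31·42·25·42·25 ≡ 54 (mod 61).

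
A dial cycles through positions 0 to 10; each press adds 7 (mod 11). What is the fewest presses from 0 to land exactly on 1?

7·8 = 56 = 5·11 + 1, so 7⁻¹ ≡ 8 (mod 11).

8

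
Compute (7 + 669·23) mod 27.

4

669·23 = 15387.
15387 − 569·27 = 24, so 15387 ≡ 24 (mod 27).
(7 + 24) mod 27 = 4.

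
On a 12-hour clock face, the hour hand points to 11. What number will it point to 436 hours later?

3

436 − 36·12 = 4, so 436 ≡ 4 (mod 12).
11 + 4 → 3 on a 12-hour dial.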